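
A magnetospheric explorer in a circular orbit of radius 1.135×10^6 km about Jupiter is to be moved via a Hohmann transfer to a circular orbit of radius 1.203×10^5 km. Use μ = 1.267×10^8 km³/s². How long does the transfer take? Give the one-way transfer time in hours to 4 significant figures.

t = 38.55 hours

Transfer-ellipse semi-major axis a_t = (r₁ + r₂)/2 = (1.135×10^6 + 1.203×10^5)/2 = 6.2765×10^5 km.
Half the transfer-orbit period gives t = π√(a_t³/μ) = 1.3878×10^5 s.
Converting: 1.3878×10^5 s ÷ 3600 s/hour = 38.55 hours.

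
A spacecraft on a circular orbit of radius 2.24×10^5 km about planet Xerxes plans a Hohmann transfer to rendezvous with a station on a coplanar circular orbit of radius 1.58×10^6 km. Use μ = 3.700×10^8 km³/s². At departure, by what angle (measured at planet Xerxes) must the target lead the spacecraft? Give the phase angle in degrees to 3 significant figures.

The Hohmann ellipse has a_t = (r₁ + r₂)/2 = 9.020×10^5 km.
Transfer time t = π√(a_t³/μ) = 1.399×10^5 s.
The target's mean motion on its circular orbit is ω₂ = √(μ/r₂³) = 9.685×10^-6 rad/s.
Angle swept by the target during transfer: ω₂·t = 1.355 rad = 77.64°.
Arrival is 180° from departure on the ellipse, so φ = 180° − 77.64° = 102°.

φ = 102°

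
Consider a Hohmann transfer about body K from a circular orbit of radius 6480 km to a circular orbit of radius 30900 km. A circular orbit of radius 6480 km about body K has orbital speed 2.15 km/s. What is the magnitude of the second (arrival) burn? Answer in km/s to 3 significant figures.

From the circular-orbit relation v² = μ/r at r = 6480 km: μ = v²r = (2.15)² × 6480 = 29953.8 km³/s².
Semi-major axis of the transfer orbit: a_t = (6480 + 30900)/2 = 18690 km.
Circular speed at r = 30900 km: v_c = √(μ/r) = 0.98457 km/s.
Transfer-orbit speed at the same r (vis-viva, a = a_t): v_t = √[μ(2/r − 1/a_t)] = 0.57974 km/s.
Δv₂ = |v_t − v_c| = |0.57974 − 0.98457| = 0.4048 km/s.

Δv₂ = 0.405 km/s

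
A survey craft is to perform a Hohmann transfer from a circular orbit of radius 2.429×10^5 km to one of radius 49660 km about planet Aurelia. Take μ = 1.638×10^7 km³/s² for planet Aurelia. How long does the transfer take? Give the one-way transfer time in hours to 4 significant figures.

Semi-major axis of the transfer orbit: a_t = (2.429×10^5 + 49660)/2 = 1.4628×10^5 km.
Half the transfer-orbit period gives t = π√(a_t³/μ) = 43430 s.
Converting: 43430 s ÷ 3600 s/hour = 12.06 hours.

t = 12.06 hours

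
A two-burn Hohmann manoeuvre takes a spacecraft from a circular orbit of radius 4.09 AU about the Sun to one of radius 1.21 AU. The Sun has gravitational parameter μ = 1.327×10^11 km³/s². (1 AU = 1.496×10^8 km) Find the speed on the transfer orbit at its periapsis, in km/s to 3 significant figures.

In km: r₁ = 4.09 × 1.496×10^8 = 6.11864×10^8 km; r₂ = 1.21 × 1.496×10^8 = 1.81016×10^8 km.
Semi-major axis of the transfer orbit: a_t = (6.11864×10^8 + 1.81016×10^8)/2 = 3.9644×10^8 km.
The periapsis of the transfer ellipse is at r = 1.81016×10^8 km.
Applying v² = μ(2/r − 1/a_t): v = 33.64 km/s.

v = 33.6 km/s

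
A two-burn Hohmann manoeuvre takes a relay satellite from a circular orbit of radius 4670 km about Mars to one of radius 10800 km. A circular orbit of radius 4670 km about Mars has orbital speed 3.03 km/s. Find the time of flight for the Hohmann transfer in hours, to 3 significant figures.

From the circular-orbit relation v² = μ/r at r = 4670 km: μ = v²r = (3.03)² × 4670 = 42874.8 km³/s².
The Hohmann ellipse has a_t = (r₁ + r₂)/2 = 7735 km.
Transfer time t = π√(a_t³/μ) = π√((7735)³ / 42874.8) = 10320 s.
Converting: 10320 s ÷ 3600 s/hour = 2.87 hours.

t = 2.87 hours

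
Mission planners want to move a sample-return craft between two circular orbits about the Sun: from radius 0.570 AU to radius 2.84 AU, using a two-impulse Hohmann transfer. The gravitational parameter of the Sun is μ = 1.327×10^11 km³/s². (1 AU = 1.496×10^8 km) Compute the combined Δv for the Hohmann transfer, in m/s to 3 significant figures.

Δv = 18900 m/s

In km: r₁ = 0.570 × 1.496×10^8 = 8.5272×10^7 km; r₂ = 2.84 × 1.496×10^8 = 4.24864×10^8 km.
Transfer-ellipse semi-major axis a_t = (r₁ + r₂)/2 = (8.5272×10^7 + 4.24864×10^8)/2 = 2.55068×10^8 km.
Circular speed at r₁: v₁ = √(μ/r₁) = √(1.327×10^11/8.5272×10^7) = 39.449 km/s.
On the transfer ellipse at r₁, vis-viva gives v_p = √[μ(2/r₁ − 1/a_t)] = 50.913 km/s.
First burn Δv₁ = |v_p − v₁| = 11.464 km/s.
Circular speed at r₂: v₂ = √(μ/r₂) = 17.6730 km/s.
Transfer-orbit speed at r₂: v_a = √[μ(2/r₂ − 1/a_t)] = 10.2185 km/s.
Second burn Δv₂ = |v₂ − v_a| = 7.4545 km/s.
Total Δv = Δv₁ + Δv₂ = 18.92 km/s.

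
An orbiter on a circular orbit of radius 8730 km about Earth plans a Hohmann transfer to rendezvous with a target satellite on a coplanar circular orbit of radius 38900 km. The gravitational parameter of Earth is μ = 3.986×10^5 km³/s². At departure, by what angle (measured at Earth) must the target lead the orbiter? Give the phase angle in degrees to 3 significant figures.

φ = 93.8°

Transfer-ellipse semi-major axis a_t = (r₁ + r₂)/2 = (8730 + 38900)/2 = 23815 km.
Transfer time t = π√(a_t³/μ) = 18288 s.
The target's mean motion on its circular orbit is ω₂ = √(μ/r₂³) = 8.2289×10^-5 rad/s.
Angle swept by the target during transfer: ω₂·t = 1.5049 rad = 86.22°.
The orbiter traverses 180° on the transfer ellipse, so the target must lead by 180° − 86.22° = 93.8°.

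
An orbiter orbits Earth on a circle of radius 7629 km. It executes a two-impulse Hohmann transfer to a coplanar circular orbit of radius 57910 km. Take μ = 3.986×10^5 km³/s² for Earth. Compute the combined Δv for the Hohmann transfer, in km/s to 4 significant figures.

Δv = 3.738 km/s

The Hohmann ellipse has a_t = (r₁ + r₂)/2 = 32769.5 km.
At r₁ the circular-orbit speed is v₁ = √(μ/r₁) = 7.2283 km/s.
Transfer-orbit speed at r₁ (v² = μ(2/r − 1/a)): v_p = √[μ(2/r₁ − 1/a_t)] = 9.6090 km/s.
First burn Δv₁ = |v_p − v₁| = 2.3807 km/s.
At r₂, v₂ = √(μ/r₂) = 2.6236 km/s.
Transfer-orbit speed at r₂: v_a = √[μ(2/r₂ − 1/a_t)] = 1.2659 km/s.
Second burn Δv₂ = |v₂ − v_a| = 1.3577 km/s.
Δv = Δv₁ + Δv₂ = 2.3807 + 1.3577 = 3.738 km/s.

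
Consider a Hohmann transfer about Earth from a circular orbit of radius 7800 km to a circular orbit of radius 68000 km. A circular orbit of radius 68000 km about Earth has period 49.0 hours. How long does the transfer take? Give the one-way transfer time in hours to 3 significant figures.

From Kepler's third law T² = 4π²r³/μ at r = 68000 km, T = 49.0 hours = 49.0 × 3600 s = 1.764×10^5 s: μ = 4π²r³/T² = 3.98923×10^5 km³/s².
Semi-major axis of the transfer orbit: a_t = (7800 + 68000)/2 = 37900 km.
By Kepler's third law the transfer-orbit period is T = 2π√(a_t³/μ), so t = T/2 = 36700 s.
Converting: 36700 s ÷ 3600 s/hour = 10.2 hours.

t = 10.2 hours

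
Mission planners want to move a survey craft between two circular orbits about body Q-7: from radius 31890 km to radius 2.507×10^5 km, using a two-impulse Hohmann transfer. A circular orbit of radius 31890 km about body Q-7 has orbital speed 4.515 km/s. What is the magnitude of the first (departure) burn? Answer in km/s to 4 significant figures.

Δv₁ = 1.499 km/s

From the circular-orbit relation v² = μ/r at r = 31890 km: μ = v²r = (4.515)² × 31890 = 6.50085×10^5 km³/s².
Transfer-ellipse semi-major axis a_t = (r₁ + r₂)/2 = (31890 + 2.507×10^5)/2 = 1.41295×10^5 km.
On the circular orbit at r = 31890 km, v_c = √(μ/r) = 4.515 km/s.
Transfer-orbit speed at the same r (vis-viva, a = a_t): v_t = √[μ(2/r − 1/a_t)] = 6.014 km/s.
Δv₁ = |v_t − v_c| = |6.014 − 4.515| = 1.499 km/s.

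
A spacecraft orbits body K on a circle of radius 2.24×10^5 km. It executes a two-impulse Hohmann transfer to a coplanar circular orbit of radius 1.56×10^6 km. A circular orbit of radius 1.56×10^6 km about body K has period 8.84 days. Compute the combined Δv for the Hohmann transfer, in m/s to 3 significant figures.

From Kepler's third law T² = 4π²r³/μ at r = 1.56×10^6 km, T = 8.84 days = 8.84 × 86400 s = 7.63776×10^5 s: μ = 4π²r³/T² = 2.56922×10^8 km³/s².
The Hohmann ellipse has a_t = (r₁ + r₂)/2 = 8.920×10^5 km.
At r₁ the circular-orbit speed is v₁ = √(μ/r₁) = 33.87 km/s.
Transfer-orbit speed at r₁ (v² = μ(2/r − 1/a)): v_p = √[μ(2/r₁ − 1/a_t)] = 44.79 km/s.
First burn Δv₁ = |v_p − v₁| = 10.92 km/s.
At r₂, v₂ = √(μ/r₂) = 12.833 km/s.
Transfer-orbit speed at r₂: v_a = √[μ(2/r₂ − 1/a_t)] = 6.4310 km/s.
Second burn Δv₂ = |v₂ − v_a| = 6.402 km/s.
Δv = Δv₁ + Δv₂ = 10.92 + 6.402 = 17.32 km/s.

Δv = 17300 m/s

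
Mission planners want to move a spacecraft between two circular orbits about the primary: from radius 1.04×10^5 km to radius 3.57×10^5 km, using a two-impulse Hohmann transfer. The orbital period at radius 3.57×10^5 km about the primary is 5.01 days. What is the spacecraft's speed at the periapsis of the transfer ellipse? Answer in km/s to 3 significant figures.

v = 11.9 km/s

From Kepler's third law T² = 4π²r³/μ at r = 3.57×10^5 km, T = 5.01 days = 5.01 × 86400 s = 4.32864×10^5 s: μ = 4π²r³/T² = 9.58653×10^6 km³/s².
Semi-major axis of the transfer orbit: a_t = (1.040×10^5 + 3.570×10^5)/2 = 2.305×10^5 km.
The periapsis of the transfer ellipse is at r = 1.040×10^5 km.
Vis-viva: v = √[μ(2/r − 1/a_t)] = √[9.58653×10^6 × (2/1.040×10^5 − 1/2.305×10^5)] = 11.95 km/s.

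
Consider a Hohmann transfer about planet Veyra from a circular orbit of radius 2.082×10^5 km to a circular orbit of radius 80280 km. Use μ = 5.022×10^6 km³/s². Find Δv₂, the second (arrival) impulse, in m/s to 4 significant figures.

Semi-major axis of the transfer orbit: a_t = (2.082×10^5 + 80280)/2 = 1.4424×10^5 km.
On the circular orbit at r = 80280 km, v_c = √(μ/r) = 7.909 km/s.
Vis-viva on the transfer ellipse at r = 80280 km gives v_t = √[μ(2/r − 1/a_t)] = 9.502 km/s.
Δv₂ = |v_t − v_c| = |9.502 − 7.909| = 1.593 km/s.

Δv₂ = 1593 m/s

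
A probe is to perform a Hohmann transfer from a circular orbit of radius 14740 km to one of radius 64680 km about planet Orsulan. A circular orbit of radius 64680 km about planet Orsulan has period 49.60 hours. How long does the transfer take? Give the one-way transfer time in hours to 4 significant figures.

From Kepler's third law T² = 4π²r³/μ at r = 64680 km, T = 49.60 hours = 49.60 × 3600 s = 1.7856×10^5 s: μ = 4π²r³/T² = 3.35044×10^5 km³/s².
Semi-major axis of the transfer orbit: a_t = (14740 + 64680)/2 = 39710 km.
By Kepler's third law the transfer-orbit period is T = 2π√(a_t³/μ), so t = T/2 = 42950 s.
Converting: 42950 s ÷ 3600 s/hour = 11.93 hours.

t = 11.93 hours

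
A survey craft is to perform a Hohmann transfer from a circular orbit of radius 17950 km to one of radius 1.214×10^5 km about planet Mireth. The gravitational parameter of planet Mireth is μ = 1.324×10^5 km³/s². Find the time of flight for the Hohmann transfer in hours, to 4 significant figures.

Semi-major axis of the transfer orbit: a_t = (17950 + 1.214×10^5)/2 = 69675 km.
By Kepler's third law the transfer-orbit period is T = 2π√(a_t³/μ), so t = T/2 = 1.588×10^5 s.
Converting: 1.588×10^5 s ÷ 3600 s/hour = 44.11 hours.

t = 44.11 hours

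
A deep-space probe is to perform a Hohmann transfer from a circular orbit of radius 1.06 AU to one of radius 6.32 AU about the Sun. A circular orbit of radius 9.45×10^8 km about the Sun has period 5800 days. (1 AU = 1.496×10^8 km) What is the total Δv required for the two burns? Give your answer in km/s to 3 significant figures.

Δv = 14.4 km/s

From Kepler's third law T² = 4π²r³/μ at r = 9.45×10^8 km, T = 5800 days = 5800 × 86400 s = 5.0112×10^8 s: μ = 4π²r³/T² = 1.32670×10^11 km³/s².
In km: r₁ = 1.06 × 1.496×10^8 = 1.58576×10^8 km; r₂ = 6.32 × 1.496×10^8 = 9.45472×10^8 km.
Semi-major axis of the transfer orbit: a_t = (1.58576×10^8 + 9.45472×10^8)/2 = 5.52024×10^8 km.
Circular speed at r₁: v₁ = √(μ/r₁) = √(1.32670×10^11/1.58576×10^8) = 28.925 km/s.
On the transfer ellipse at r₁, v² = μ(2/r − 1/a) gives v_p = √[μ(2/r₁ − 1/a_t)] = 37.854 km/s.
First burn Δv₁ = |v_p − v₁| = 8.929 km/s.
At r₂, v₂ = √(μ/r₂) = 11.846 km/s.
Transfer-orbit speed at r₂: v_a = √[μ(2/r₂ − 1/a_t)] = 6.3489 km/s.
Second burn Δv₂ = |v₂ − v_a| = 5.497 km/s.
Total Δv = Δv₁ + Δv₂ = 14.43 km/s.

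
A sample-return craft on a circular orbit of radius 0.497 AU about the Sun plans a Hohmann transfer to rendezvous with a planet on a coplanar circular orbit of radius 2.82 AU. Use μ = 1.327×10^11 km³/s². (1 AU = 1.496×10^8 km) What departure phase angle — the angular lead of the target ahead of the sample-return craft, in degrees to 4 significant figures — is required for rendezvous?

In km: r₁ = 0.497 × 1.496×10^8 = 7.43512×10^7 km; r₂ = 2.82 × 1.496×10^8 = 4.21872×10^8 km.
Transfer-ellipse semi-major axis a_t = (r₁ + r₂)/2 = (7.43512×10^7 + 4.21872×10^8)/2 = 2.481116×10^8 km.
The half-period of the transfer ellipse is t = π√(a_t³/μ) = 3.3704×10^7 s.
The target's mean motion on its circular orbit is ω₂ = √(μ/r₂³) = 4.2040×10^-8 rad/s.
Angle swept by the target during transfer: ω₂·t = 1.4169 rad = 81.18°.
The sample-return craft traverses 180° on the transfer ellipse, so the target must lead by 180° − 81.18° = 98.82°.

φ = 98.82°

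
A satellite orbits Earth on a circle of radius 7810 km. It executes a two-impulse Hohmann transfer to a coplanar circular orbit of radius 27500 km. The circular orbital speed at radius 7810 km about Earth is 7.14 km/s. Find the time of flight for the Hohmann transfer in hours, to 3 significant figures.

t = 3.24 hours

From the circular-orbit relation v² = μ/r at r = 7810 km: μ = v²r = (7.14)² × 7810 = 3.98151×10^5 km³/s².
The Hohmann ellipse has a_t = (r₁ + r₂)/2 = 17655 km.
By Kepler's third law the transfer-orbit period is T = 2π√(a_t³/μ), so t = T/2 = 11680 s.
Converting: 11680 s ÷ 3600 s/hour = 3.24 hours.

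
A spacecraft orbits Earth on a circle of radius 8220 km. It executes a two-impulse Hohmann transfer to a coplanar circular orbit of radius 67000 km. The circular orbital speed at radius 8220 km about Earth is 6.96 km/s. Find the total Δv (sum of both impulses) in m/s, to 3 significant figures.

From the circular-orbit relation v² = μ/r at r = 8220 km: μ = v²r = (6.96)² × 8220 = 3.98190×10^5 km³/s².
Transfer-ellipse semi-major axis a_t = (r₁ + r₂)/2 = (8220 + 67000)/2 = 37610 km.
Circular speed at r₁: v₁ = √(μ/r₁) = √(3.98190×10^5/8220) = 6.960 km/s.
Transfer-orbit speed at r₁ (vis-viva): v_p = √[μ(2/r₁ − 1/a_t)] = 9.290 km/s.
First burn Δv₁ = |v_p − v₁| = 2.330 km/s.
At r₂, v₂ = √(μ/r₂) = 2.438 km/s.
Transfer-orbit speed at r₂: v_a = √[μ(2/r₂ − 1/a_t)] = 1.140 km/s.
Second burn Δv₂ = |v₂ − v_a| = 1.298 km/s.
Δv = Δv₁ + Δv₂ = 2.330 + 1.298 = 3.628 km/s.

Δv = 3630 m/s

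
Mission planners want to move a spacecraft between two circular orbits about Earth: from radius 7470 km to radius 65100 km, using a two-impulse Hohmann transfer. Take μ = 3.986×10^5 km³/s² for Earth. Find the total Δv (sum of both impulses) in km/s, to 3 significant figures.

Δv = 3.83 km/s

Transfer-ellipse semi-major axis a_t = (r₁ + r₂)/2 = (7470 + 65100)/2 = 36285 km.
Circular speed at r₁: v₁ = √(μ/r₁) = √(3.986×10^5/7470) = 7.3048 km/s.
On the transfer ellipse at r₁, vis-viva equation gives v_p = √[μ(2/r₁ − 1/a_t)] = 9.7844 km/s.
First burn Δv₁ = |v_p − v₁| = 2.4796 km/s.
Circular speed at r₂: v₂ = √(μ/r₂) = 2.4744 km/s.
Transfer-orbit speed at r₂: v_a = √[μ(2/r₂ − 1/a_t)] = 1.1227 km/s.
Second burn Δv₂ = |v₂ − v_a| = 1.3517 km/s.
Δv = Δv₁ + Δv₂ = 2.4796 + 1.3517 = 3.831 km/s.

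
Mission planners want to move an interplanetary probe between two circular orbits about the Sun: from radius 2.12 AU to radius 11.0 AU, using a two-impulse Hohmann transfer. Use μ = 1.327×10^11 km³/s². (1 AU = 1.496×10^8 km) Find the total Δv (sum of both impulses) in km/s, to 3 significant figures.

In km: r₁ = 2.12 × 1.496×10^8 = 3.17152×10^8 km; r₂ = 11.0 × 1.496×10^8 = 1.6456×10^9 km.
The Hohmann ellipse has a_t = (r₁ + r₂)/2 = 9.81376×10^8 km.
At r₁ the circular-orbit speed is v₁ = √(μ/r₁) = 20.455 km/s.
On the transfer ellipse at r₁, vis-viva equation gives v_p = √[μ(2/r₁ − 1/a_t)] = 26.488 km/s.
First burn Δv₁ = |v_p − v₁| = 6.033 km/s.
At r₂, v₂ = √(μ/r₂) = 8.980 km/s.
Transfer-orbit speed at r₂: v_a = √[μ(2/r₂ − 1/a_t)] = 5.105 km/s.
Second burn Δv₂ = |v₂ − v_a| = 3.875 km/s.
Total Δv = Δv₁ + Δv₂ = 9.908 km/s.

Δv = 9.91 km/s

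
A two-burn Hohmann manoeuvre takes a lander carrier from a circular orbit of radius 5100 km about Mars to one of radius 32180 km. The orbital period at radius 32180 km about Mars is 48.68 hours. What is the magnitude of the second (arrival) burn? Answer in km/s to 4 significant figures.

Δv₂ = 0.5503 km/s

From Kepler's third law T² = 4π²r³/μ at r = 32180 km, T = 48.68 hours = 48.68 × 3600 s = 1.75248×10^5 s: μ = 4π²r³/T² = 42836.3 km³/s².
Transfer-ellipse semi-major axis a_t = (r₁ + r₂)/2 = (5100 + 32180)/2 = 18640 km.
On the circular orbit at r = 32180 km, v_c = √(μ/r) = 1.1538 km/s.
Transfer-orbit speed at the same r (vis-viva, a = a_t): v_t = √[μ(2/r − 1/a_t)] = 0.60350 km/s.
Δv₂ = |v_t − v_c| = |0.60350 − 1.1538| = 0.5503 km/s.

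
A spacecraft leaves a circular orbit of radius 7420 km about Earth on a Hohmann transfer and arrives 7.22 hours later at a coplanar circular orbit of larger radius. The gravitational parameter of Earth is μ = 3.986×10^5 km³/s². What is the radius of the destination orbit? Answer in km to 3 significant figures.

r₂ = 52800 km

Transfer time t = 7.22 hours = 25992 s, and t = π√(a_t³/μ).
So a_t = (μ t²/π²)^(1/3) = (3.986×10^5 × (25992)² / π²)^(1/3) = 30105 km.
Since a_t = (r₁ + r₂)/2, r₂ = 2a_t − r₁ = 2×30105 − 7420 = 52790 km.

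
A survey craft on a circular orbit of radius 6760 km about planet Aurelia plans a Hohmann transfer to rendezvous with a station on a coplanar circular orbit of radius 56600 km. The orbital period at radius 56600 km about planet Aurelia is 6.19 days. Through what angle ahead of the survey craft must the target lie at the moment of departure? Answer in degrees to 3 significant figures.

φ = 105°

From Kepler's third law T² = 4π²r³/μ at r = 56600 km, T = 6.19 days = 6.19 × 86400 s = 5.34816×10^5 s: μ = 4π²r³/T² = 25026.5 km³/s².
Semi-major axis of the transfer orbit: a_t = (6760 + 56600)/2 = 31680 km.
The half-period of the transfer ellipse is t = π√(a_t³/μ) = 1.1198×10^5 s.
Target angular speed ω₂ = √(μ/r₂³) = 1.1748×10^-5 rad/s.
Angle swept by the target during transfer: ω₂·t = 1.3155 rad = 75.37°.
Arrival is 180° from departure on the ellipse, so φ = 180° − 75.37° = 105°.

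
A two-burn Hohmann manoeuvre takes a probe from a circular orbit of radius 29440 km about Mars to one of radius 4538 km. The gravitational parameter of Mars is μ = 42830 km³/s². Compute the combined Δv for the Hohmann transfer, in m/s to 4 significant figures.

Δv = 1555 m/s

Transfer-ellipse semi-major axis a_t = (r₁ + r₂)/2 = (29440 + 4538)/2 = 16989 km.
Circular speed at r₁: v₁ = √(μ/r₁) = √(42830/29440) = 1.2062 km/s.
On the transfer ellipse at r₁, vis-viva gives v_a = √[μ(2/r₁ − 1/a_t)] = 0.62338 km/s.
First burn Δv₁ = |v_a − v₁| = 0.5828 km/s.
At r₂, v₂ = √(μ/r₂) = 3.072 km/s.
Transfer-orbit speed at r₂: v_p = √[μ(2/r₂ − 1/a_t)] = 4.044 km/s.
Second burn Δv₂ = |v₂ − v_p| = 0.9720 km/s.
Δv = Δv₁ + Δv₂ = 0.5828 + 0.9720 = 1.555 km/s.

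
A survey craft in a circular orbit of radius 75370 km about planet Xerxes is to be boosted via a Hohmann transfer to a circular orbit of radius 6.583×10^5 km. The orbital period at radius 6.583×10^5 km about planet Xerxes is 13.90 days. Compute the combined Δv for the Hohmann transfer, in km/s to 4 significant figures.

From Kepler's third law T² = 4π²r³/μ at r = 6.583×10^5 km, T = 13.90 days = 13.90 × 86400 s = 1.20096×10^6 s: μ = 4π²r³/T² = 7.80862×10^6 km³/s².
The Hohmann ellipse has a_t = (r₁ + r₂)/2 = 3.66835×10^5 km.
At r₁ the circular-orbit speed is v₁ = √(μ/r₁) = 10.1786 km/s.
Transfer-orbit speed at r₁ (vis-viva equation): v_p = √[μ(2/r₁ − 1/a_t)] = 13.6353 km/s.
First burn Δv₁ = |v_p − v₁| = 3.457 km/s.
At r₂, v₂ = √(μ/r₂) = 3.444 km/s.
Transfer-orbit speed at r₂: v_a = √[μ(2/r₂ − 1/a_t)] = 1.561 km/s.
Second burn Δv₂ = |v₂ − v_a| = 1.883 km/s.
Total Δv = Δv₁ + Δv₂ = 5.340 km/s.

Δv = 5.340 km/s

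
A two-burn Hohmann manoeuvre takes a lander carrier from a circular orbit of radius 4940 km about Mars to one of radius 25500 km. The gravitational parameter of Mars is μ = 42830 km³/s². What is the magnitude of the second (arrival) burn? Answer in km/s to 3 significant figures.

Δv₂ = 0.558 km/s

The Hohmann ellipse has a_t = (r₁ + r₂)/2 = 15220 km.
On the circular orbit at r = 25500 km, v_c = √(μ/r) = 1.296 km/s.
Transfer-orbit speed at the same r (vis-viva, a = a_t): v_t = √[μ(2/r − 1/a_t)] = 0.7383 km/s.
Δv₂ = |v_t − v_c| = |0.7383 − 1.296| = 0.5577 km/s.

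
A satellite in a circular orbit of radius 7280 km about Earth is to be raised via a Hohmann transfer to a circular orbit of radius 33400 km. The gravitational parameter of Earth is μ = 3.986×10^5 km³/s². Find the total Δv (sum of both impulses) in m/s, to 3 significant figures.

Δv = 3470 m/s

The Hohmann ellipse has a_t = (r₁ + r₂)/2 = 20340 km.
At r₁ the circular-orbit speed is v₁ = √(μ/r₁) = 7.3995 km/s.
Transfer-orbit speed at r₁ (v² = μ(2/r − 1/a)): v_p = √[μ(2/r₁ − 1/a_t)] = 9.4820 km/s.
First burn Δv₁ = |v_p − v₁| = 2.0825 km/s.
At r₂, v₂ = √(μ/r₂) = 3.45458 km/s.
Transfer-orbit speed at r₂: v_a = √[μ(2/r₂ − 1/a_t)] = 2.06674 km/s.
Second burn Δv₂ = |v₂ − v_a| = 1.3878 km/s.
Total Δv = Δv₁ + Δv₂ = 3.470 km/s.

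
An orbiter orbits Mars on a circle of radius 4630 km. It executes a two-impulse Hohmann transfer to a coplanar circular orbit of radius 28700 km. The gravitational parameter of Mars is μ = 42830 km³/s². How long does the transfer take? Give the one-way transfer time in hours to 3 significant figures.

The Hohmann ellipse has a_t = (r₁ + r₂)/2 = 16665 km.
Transfer time t = π√(a_t³/μ) = π√((16665)³ / 42830) = 32660 s.
Converting: 32660 s ÷ 3600 s/hour = 9.07 hours.

t = 9.07 hours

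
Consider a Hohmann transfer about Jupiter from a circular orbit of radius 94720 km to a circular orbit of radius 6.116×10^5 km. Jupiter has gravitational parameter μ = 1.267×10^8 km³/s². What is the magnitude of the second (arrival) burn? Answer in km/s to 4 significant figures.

Δv₂ = 6.939 km/s

The Hohmann ellipse has a_t = (r₁ + r₂)/2 = 3.5316×10^5 km.
On the circular orbit at r = 6.116×10^5 km, v_c = √(μ/r) = 14.393 km/s.
Vis-viva on the transfer ellipse at r = 6.116×10^5 km gives v_t = √[μ(2/r − 1/a_t)] = 7.4540 km/s.
Δv₂ = |v_t − v_c| = |7.4540 − 14.393| = 6.939 km/s.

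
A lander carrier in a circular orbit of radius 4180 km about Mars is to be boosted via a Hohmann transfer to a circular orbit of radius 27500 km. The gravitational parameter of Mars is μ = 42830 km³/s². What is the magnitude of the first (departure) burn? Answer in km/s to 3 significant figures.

Δv₁ = 1.02 km/s

Transfer-ellipse semi-major axis a_t = (r₁ + r₂)/2 = (4180 + 27500)/2 = 15840 km.
On the circular orbit at r = 4180 km, v_c = √(μ/r) = 3.201 km/s.
Transfer-orbit speed at the same r (vis-viva, a = a_t): v_t = √[μ(2/r − 1/a_t)] = 4.218 km/s.
Δv₁ = |v_t − v_c| = |4.218 − 3.201| = 1.017 km/s.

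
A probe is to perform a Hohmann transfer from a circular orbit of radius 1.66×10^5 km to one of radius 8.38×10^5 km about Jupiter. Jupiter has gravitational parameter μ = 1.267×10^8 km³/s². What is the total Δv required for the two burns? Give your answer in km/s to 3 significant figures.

Δv = 13.3 km/s

Transfer-ellipse semi-major axis a_t = (r₁ + r₂)/2 = (1.660×10^5 + 8.380×10^5)/2 = 5.020×10^5 km.
Circular speed at r₁: v₁ = √(μ/r₁) = √(1.267×10^8/1.660×10^5) = 27.627 km/s.
Transfer-orbit speed at r₁ (v² = μ(2/r − 1/a)): v_p = √[μ(2/r₁ − 1/a_t)] = 35.695 km/s.
First burn Δv₁ = |v_p − v₁| = 8.068 km/s.
Circular speed at r₂: v₂ = √(μ/r₂) = 12.296 km/s.
Transfer-orbit speed at r₂: v_a = √[μ(2/r₂ − 1/a_t)] = 7.0708 km/s.
Second burn Δv₂ = |v₂ − v_a| = 5.225 km/s.
Δv = Δv₁ + Δv₂ = 8.068 + 5.225 = 13.29 km/s.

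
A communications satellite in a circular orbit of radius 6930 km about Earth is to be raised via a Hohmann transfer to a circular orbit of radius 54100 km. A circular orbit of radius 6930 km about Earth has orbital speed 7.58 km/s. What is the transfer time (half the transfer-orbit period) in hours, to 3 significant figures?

From the circular-orbit relation v² = μ/r at r = 6930 km: μ = v²r = (7.58)² × 6930 = 3.98173×10^5 km³/s².
Transfer-ellipse semi-major axis a_t = (r₁ + r₂)/2 = (6930 + 54100)/2 = 30515 km.
Transfer time t = π√(a_t³/μ) = π√((30515)³ / 3.98173×10^5) = 26540 s.
Converting: 26540 s ÷ 3600 s/hour = 7.37 hours.

t = 7.37 hours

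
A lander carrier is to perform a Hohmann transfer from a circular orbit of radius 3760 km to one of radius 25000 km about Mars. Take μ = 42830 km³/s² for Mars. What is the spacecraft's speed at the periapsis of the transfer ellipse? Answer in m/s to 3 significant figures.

The Hohmann ellipse has a_t = (r₁ + r₂)/2 = 14380 km.
The periapsis of the transfer ellipse is at r = 3760 km.
Applying v² = μ(2/r − 1/a_t): v = 4.450 km/s.

v = 4450 m/s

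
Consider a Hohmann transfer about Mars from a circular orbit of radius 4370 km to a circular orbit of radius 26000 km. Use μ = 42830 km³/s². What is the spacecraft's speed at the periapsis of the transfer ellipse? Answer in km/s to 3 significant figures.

v = 4.10 km/s

The Hohmann ellipse has a_t = (r₁ + r₂)/2 = 15185 km.
At periapsis, r = 4370 km.
Applying v² = μ(2/r − 1/a_t): v = 4.096 km/s.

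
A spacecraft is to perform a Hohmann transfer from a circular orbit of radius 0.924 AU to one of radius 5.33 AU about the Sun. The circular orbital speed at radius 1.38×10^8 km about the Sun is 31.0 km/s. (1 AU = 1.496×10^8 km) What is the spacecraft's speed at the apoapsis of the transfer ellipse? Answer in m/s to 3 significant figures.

From the circular-orbit relation v² = μ/r at r = 1.38×10^8 km: μ = v²r = (31.0)² × 1.38×10^8 = 1.32618×10^11 km³/s².
In km: r₁ = 0.924 × 1.496×10^8 = 1.382304×10^8 km; r₂ = 5.33 × 1.496×10^8 = 7.97368×10^8 km.
Semi-major axis of the transfer orbit: a_t = (1.382304×10^8 + 7.97368×10^8)/2 = 4.677992×10^8 km.
The apoapsis of the transfer ellipse is at r = 7.97368×10^8 km.
Vis-viva: v = √[μ(2/r − 1/a_t)] = √[1.32618×10^11 × (2/7.97368×10^8 − 1/4.677992×10^8)] = 7.010 km/s.

v = 7010 m/s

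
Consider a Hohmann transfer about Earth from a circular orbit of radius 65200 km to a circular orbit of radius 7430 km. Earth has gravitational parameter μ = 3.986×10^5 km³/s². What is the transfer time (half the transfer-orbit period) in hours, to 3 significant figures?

Semi-major axis of the transfer orbit: a_t = (65200 + 7430)/2 = 36315 km.
By Kepler's third law the transfer-orbit period is T = 2π√(a_t³/μ), so t = T/2 = 34440 s.
Converting: 34440 s ÷ 3600 s/hour = 9.57 hours.

t = 9.57 hours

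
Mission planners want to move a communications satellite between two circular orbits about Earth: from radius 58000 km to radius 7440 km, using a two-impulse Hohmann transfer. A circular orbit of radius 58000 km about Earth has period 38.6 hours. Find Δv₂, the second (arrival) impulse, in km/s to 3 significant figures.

Δv₂ = 2.43 km/s

From Kepler's third law T² = 4π²r³/μ at r = 58000 km, T = 38.6 hours = 38.6 × 3600 s = 1.3896×10^5 s: μ = 4π²r³/T² = 3.98900×10^5 km³/s².
Transfer-ellipse semi-major axis a_t = (r₁ + r₂)/2 = (58000 + 7440)/2 = 32720 km.
Circular speed at r = 7440 km: v_c = √(μ/r) = 7.322 km/s.
Transfer-orbit speed at the same r (vis-viva, a = a_t): v_t = √[μ(2/r − 1/a_t)] = 9.749 km/s.
Δv₂ = |v_t − v_c| = |9.749 − 7.322| = 2.427 km/s.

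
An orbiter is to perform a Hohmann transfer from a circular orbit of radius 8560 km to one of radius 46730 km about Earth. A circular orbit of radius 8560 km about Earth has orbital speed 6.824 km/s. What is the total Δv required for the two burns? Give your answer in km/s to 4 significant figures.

Δv = 3.344 km/s

From the circular-orbit relation v² = μ/r at r = 8560 km: μ = v²r = (6.824)² × 8560 = 3.98613×10^5 km³/s².
Transfer-ellipse semi-major axis a_t = (r₁ + r₂)/2 = (8560 + 46730)/2 = 27645 km.
Circular speed at r₁: v₁ = √(μ/r₁) = √(3.98613×10^5/8560) = 6.82400 km/s.
On the transfer ellipse at r₁, v² = μ(2/r − 1/a) gives v_p = √[μ(2/r₁ − 1/a_t)] = 8.87214 km/s.
First burn Δv₁ = |v_p − v₁| = 2.04814 km/s.
At r₂, v₂ = √(μ/r₂) = 2.92064 km/s.
Transfer-orbit speed at r₂: v_a = √[μ(2/r₂ − 1/a_t)] = 1.62520 km/s.
Second burn Δv₂ = |v₂ − v_a| = 1.29544 km/s.
Δv = Δv₁ + Δv₂ = 2.04814 + 1.29544 = 3.344 km/s.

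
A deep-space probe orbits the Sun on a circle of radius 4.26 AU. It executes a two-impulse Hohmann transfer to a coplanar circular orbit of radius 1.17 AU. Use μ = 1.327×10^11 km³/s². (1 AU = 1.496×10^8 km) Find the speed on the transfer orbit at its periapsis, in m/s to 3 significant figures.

v = 34500 m/s

In km: r₁ = 4.26 × 1.496×10^8 = 6.37296×10^8 km; r₂ = 1.17 × 1.496×10^8 = 1.75032×10^8 km.
Transfer-ellipse semi-major axis a_t = (r₁ + r₂)/2 = (6.37296×10^8 + 1.75032×10^8)/2 = 4.06164×10^8 km.
At periapsis, r = 1.75032×10^8 km.
Vis-viva: v = √[μ(2/r − 1/a_t)] = √[1.327×10^11 × (2/1.75032×10^8 − 1/4.06164×10^8)] = 34.49 km/s.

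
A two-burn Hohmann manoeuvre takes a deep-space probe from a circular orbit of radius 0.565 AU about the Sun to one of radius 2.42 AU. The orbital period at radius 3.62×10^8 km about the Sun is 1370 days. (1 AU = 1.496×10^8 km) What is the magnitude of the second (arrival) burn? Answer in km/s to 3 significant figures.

Δv₂ = 7.39 km/s

From Kepler's third law T² = 4π²r³/μ at r = 3.62×10^8 km, T = 1370 days = 1370 × 86400 s = 1.18368×10^8 s: μ = 4π²r³/T² = 1.33665×10^11 km³/s².
In km: r₁ = 0.565 × 1.496×10^8 = 8.4524×10^7 km; r₂ = 2.42 × 1.496×10^8 = 3.62032×10^8 km.
Semi-major axis of the transfer orbit: a_t = (8.4524×10^7 + 3.62032×10^8)/2 = 2.23278×10^8 km.
On the circular orbit at r = 3.62032×10^8 km, v_c = √(μ/r) = 19.21476 km/s.
Transfer-orbit speed at the same r (vis-viva, a = a_t): v_t = √[μ(2/r − 1/a_t)] = 11.82230 km/s.
Δv₂ = |v_t − v_c| = |11.82230 − 19.21476| = 7.392 km/s.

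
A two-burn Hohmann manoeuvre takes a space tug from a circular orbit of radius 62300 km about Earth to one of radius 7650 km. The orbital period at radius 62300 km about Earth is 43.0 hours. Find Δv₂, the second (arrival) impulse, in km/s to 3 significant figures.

Δv₂ = 2.41 km/s

From Kepler's third law T² = 4π²r³/μ at r = 62300 km, T = 43.0 hours = 43.0 × 3600 s = 1.548×10^5 s: μ = 4π²r³/T² = 3.98366×10^5 km³/s².
The Hohmann ellipse has a_t = (r₁ + r₂)/2 = 34975 km.
On the circular orbit at r = 7650 km, v_c = √(μ/r) = 7.216 km/s.
Transfer-orbit speed at the same r (vis-viva, a = a_t): v_t = √[μ(2/r − 1/a_t)] = 9.631 km/s.
Δv₂ = |v_t − v_c| = |9.631 − 7.216| = 2.415 km/s.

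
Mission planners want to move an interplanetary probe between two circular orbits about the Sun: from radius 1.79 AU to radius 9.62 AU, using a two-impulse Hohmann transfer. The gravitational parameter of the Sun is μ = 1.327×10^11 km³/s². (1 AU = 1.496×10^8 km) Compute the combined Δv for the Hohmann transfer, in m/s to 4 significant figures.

In km: r₁ = 1.79 × 1.496×10^8 = 2.67784×10^8 km; r₂ = 9.62 × 1.496×10^8 = 1.439152×10^9 km.
The Hohmann ellipse has a_t = (r₁ + r₂)/2 = 8.53468×10^8 km.
At r₁ the circular-orbit speed is v₁ = √(μ/r₁) = 22.261 km/s.
On the transfer ellipse at r₁, vis-viva gives v_p = √[μ(2/r₁ − 1/a_t)] = 28.907 km/s.
First burn Δv₁ = |v_p − v₁| = 6.646 km/s.
Circular speed at r₂: v₂ = √(μ/r₂) = 9.6025 km/s.
Transfer-orbit speed at r₂: v_a = √[μ(2/r₂ − 1/a_t)] = 5.3787 km/s.
Second burn Δv₂ = |v₂ − v_a| = 4.224 km/s.
Total Δv = Δv₁ + Δv₂ = 10.87 km/s.

Δv = 10870 m/s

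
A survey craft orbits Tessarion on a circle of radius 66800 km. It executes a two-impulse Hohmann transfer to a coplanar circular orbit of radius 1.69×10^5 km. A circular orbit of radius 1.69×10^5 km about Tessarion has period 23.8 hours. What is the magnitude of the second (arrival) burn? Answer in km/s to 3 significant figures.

Δv₂ = 3.06 km/s

From Kepler's third law T² = 4π²r³/μ at r = 1.69×10^5 km, T = 23.8 hours = 23.8 × 3600 s = 85680 s: μ = 4π²r³/T² = 2.59574×10^7 km³/s².
Transfer-ellipse semi-major axis a_t = (r₁ + r₂)/2 = (66800 + 1.690×10^5)/2 = 1.179×10^5 km.
Circular speed at r = 1.690×10^5 km: v_c = √(μ/r) = 12.3933 km/s.
Vis-viva on the transfer ellipse at r = 1.690×10^5 km gives v_t = √[μ(2/r − 1/a_t)] = 9.32864 km/s.
Δv₂ = |v_t − v_c| = |9.32864 − 12.3933| = 3.065 km/s.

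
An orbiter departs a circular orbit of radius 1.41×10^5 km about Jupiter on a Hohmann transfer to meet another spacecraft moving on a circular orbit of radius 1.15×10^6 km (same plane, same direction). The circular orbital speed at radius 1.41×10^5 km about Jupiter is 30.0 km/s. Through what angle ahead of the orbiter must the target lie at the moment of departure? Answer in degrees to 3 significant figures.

φ = 104°

From the circular-orbit relation v² = μ/r at r = 1.41×10^5 km: μ = v²r = (30.0)² × 1.41×10^5 = 1.26900×10^8 km³/s².
The Hohmann ellipse has a_t = (r₁ + r₂)/2 = 6.455×10^5 km.
Transfer time t = π√(a_t³/μ) = 1.44632×10^5 s.
Target angular speed ω₂ = √(μ/r₂³) = 9.13448×10^-6 rad/s.
Angle swept by the target during transfer: ω₂·t = 1.32114 rad = 75.70°.
Arrival is 180° from departure on the ellipse, so φ = 180° − 75.70° = 104°.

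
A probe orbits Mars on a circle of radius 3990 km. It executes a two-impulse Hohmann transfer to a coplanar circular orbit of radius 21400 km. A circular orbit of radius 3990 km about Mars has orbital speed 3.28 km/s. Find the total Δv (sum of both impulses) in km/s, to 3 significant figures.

Δv = 1.60 km/s

From the circular-orbit relation v² = μ/r at r = 3990 km: μ = v²r = (3.28)² × 3990 = 42926.0 km³/s².
The Hohmann ellipse has a_t = (r₁ + r₂)/2 = 12695 km.
Circular speed at r₁: v₁ = √(μ/r₁) = √(42926.0/3990) = 3.2800 km/s.
On the transfer ellipse at r₁, vis-viva gives v_p = √[μ(2/r₁ − 1/a_t)] = 4.2586 km/s.
First burn Δv₁ = |v_p − v₁| = 0.9786 km/s.
Circular speed at r₂: v₂ = √(μ/r₂) = 1.4163 km/s.
Transfer-orbit speed at r₂: v_a = √[μ(2/r₂ − 1/a_t)] = 0.79401 km/s.
Second burn Δv₂ = |v₂ − v_a| = 0.6223 km/s.
Δv = Δv₁ + Δv₂ = 0.9786 + 0.6223 = 1.601 km/s.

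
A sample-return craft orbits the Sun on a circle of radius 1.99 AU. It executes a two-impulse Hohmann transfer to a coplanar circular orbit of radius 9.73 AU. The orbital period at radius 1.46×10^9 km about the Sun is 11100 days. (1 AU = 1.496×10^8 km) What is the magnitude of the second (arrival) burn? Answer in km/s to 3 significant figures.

From Kepler's third law T² = 4π²r³/μ at r = 1.46×10^9 km, T = 11100 days = 11100 × 86400 s = 9.5904×10^8 s: μ = 4π²r³/T² = 1.33581×10^11 km³/s².
In km: r₁ = 1.99 × 1.496×10^8 = 2.97704×10^8 km; r₂ = 9.73 × 1.496×10^8 = 1.455608×10^9 km.
Semi-major axis of the transfer orbit: a_t = (2.97704×10^8 + 1.455608×10^9)/2 = 8.76656×10^8 km.
On the circular orbit at r = 1.455608×10^9 km, v_c = √(μ/r) = 9.5797 km/s.
Vis-viva on the transfer ellipse at r = 1.455608×10^9 km gives v_t = √[μ(2/r − 1/a_t)] = 5.5825 km/s.
Δv₂ = |v_t − v_c| = |5.5825 − 9.5797| = 3.997 km/s.

Δv₂ = 4.00 km/s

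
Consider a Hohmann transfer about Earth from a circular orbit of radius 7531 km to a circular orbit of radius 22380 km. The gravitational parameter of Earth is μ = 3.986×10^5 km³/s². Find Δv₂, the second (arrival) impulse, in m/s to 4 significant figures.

The Hohmann ellipse has a_t = (r₁ + r₂)/2 = 14955.5 km.
Circular speed at r = 22380 km: v_c = √(μ/r) = 4.220 km/s.
Vis-viva on the transfer ellipse at r = 22380 km gives v_t = √[μ(2/r − 1/a_t)] = 2.995 km/s.
Δv₂ = |v_t − v_c| = |2.995 − 4.220| = 1.225 km/s.

Δv₂ = 1225 m/s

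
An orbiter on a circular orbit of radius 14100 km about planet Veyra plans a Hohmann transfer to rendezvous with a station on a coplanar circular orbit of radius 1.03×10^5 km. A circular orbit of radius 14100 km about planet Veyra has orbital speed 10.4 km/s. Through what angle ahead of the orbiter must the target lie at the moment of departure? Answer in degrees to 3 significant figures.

φ = 103°

From the circular-orbit relation v² = μ/r at r = 14100 km: μ = v²r = (10.4)² × 14100 = 1.52506×10^6 km³/s².
Transfer-ellipse semi-major axis a_t = (r₁ + r₂)/2 = (14100 + 1.030×10^5)/2 = 58550 km.
The half-period of the transfer ellipse is t = π√(a_t³/μ) = 36041 s.
Target angular speed ω₂ = √(μ/r₂³) = 3.7358×10^-5 rad/s.
Angle swept by the target during transfer: ω₂·t = 1.3464 rad = 77.14°.
Arrival is 180° from departure on the ellipse, so φ = 180° − 77.14° = 103°.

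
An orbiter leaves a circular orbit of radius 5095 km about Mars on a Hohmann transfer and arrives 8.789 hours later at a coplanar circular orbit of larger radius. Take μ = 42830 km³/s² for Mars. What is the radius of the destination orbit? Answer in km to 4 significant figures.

Transfer time t = 8.789 hours = 31640.4 s, and t = π√(a_t³/μ).
So a_t = (μ t²/π²)^(1/3) = (42830 × (31640.4)² / π²)^(1/3) = 16317 km.
Since a_t = (r₁ + r₂)/2, r₂ = 2a_t − r₁ = 2×16317 − 5095 = 27539 km.

r₂ = 27540 km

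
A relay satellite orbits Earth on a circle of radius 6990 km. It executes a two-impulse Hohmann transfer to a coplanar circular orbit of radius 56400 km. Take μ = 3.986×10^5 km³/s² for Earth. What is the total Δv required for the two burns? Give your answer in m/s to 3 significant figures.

Δv = 3930 m/s

Transfer-ellipse semi-major axis a_t = (r₁ + r₂)/2 = (6990 + 56400)/2 = 31695 km.
At r₁ the circular-orbit speed is v₁ = √(μ/r₁) = 7.5514 km/s.
Transfer-orbit speed at r₁ (vis-viva equation): v_p = √[μ(2/r₁ − 1/a_t)] = 10.073 km/s.
First burn Δv₁ = |v_p − v₁| = 2.522 km/s.
At r₂, v₂ = √(μ/r₂) = 2.658 km/s.
Transfer-orbit speed at r₂: v_a = √[μ(2/r₂ − 1/a_t)] = 1.248 km/s.
Second burn Δv₂ = |v₂ − v_a| = 1.410 km/s.
Total Δv = Δv₁ + Δv₂ = 3.932 km/s.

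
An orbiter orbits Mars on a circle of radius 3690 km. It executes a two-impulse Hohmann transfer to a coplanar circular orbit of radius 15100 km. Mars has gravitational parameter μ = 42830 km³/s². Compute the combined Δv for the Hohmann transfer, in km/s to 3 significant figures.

Semi-major axis of the transfer orbit: a_t = (3690 + 15100)/2 = 9395 km.
At r₁ the circular-orbit speed is v₁ = √(μ/r₁) = 3.4069 km/s.
Transfer-orbit speed at r₁ (vis-viva equation): v_p = √[μ(2/r₁ − 1/a_t)] = 4.3192 km/s.
First burn Δv₁ = |v_p − v₁| = 0.9123 km/s.
Circular speed at r₂: v₂ = √(μ/r₂) = 1.6842 km/s.
Transfer-orbit speed at r₂: v_a = √[μ(2/r₂ − 1/a_t)] = 1.0555 km/s.
Second burn Δv₂ = |v₂ − v_a| = 0.6287 km/s.
Total Δv = Δv₁ + Δv₂ = 1.541 km/s.

Δv = 1.54 km/s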